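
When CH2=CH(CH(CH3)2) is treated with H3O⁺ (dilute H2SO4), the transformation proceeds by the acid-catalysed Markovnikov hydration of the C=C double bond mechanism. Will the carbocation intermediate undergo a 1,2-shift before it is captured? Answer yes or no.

The first-formed carbocation is secondary.
The adjacent isopropyl carbon already bears 2 other carbon substituents and has a hydrogen to migrate; after a 1,2-hydride shift from that carbon the positive charge sits on a tertiary centre.
Tertiary is more stable than secondary, so the shift occurs.

yes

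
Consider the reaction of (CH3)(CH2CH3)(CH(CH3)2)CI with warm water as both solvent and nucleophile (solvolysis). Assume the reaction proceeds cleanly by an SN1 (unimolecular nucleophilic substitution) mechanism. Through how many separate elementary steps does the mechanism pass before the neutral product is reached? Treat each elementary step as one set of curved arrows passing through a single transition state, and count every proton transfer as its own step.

3

Step 1: Ionisation: the C–I σ-bond cleaves heterolytically; both bonding electrons depart with I⁻, leaving a tertiary carbocation at the α-carbon.
(No 1,2-shift: no single shift to an adjacent carbon would give a more stable cation.)
Step 2: H2O donates an oxygen lone pair into the empty p orbital of the cation, giving a protonated alcohol (an oxonium ion).
Step 3: Deprotonation of the oxonium oxygen by solvent water yields the neutral alcohol.
Total: 3 elementary steps.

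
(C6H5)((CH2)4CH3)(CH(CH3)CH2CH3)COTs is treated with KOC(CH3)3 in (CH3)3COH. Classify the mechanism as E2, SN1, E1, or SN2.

Conditions: a strong/bulky base with a tertiary substrate bearing a β-hydrogen.
These conditions are the textbook signature of the E2 pathway.
A strong (often hindered) base removes a β-H in concert with loss of the leaving group — bimolecular elimination.

E2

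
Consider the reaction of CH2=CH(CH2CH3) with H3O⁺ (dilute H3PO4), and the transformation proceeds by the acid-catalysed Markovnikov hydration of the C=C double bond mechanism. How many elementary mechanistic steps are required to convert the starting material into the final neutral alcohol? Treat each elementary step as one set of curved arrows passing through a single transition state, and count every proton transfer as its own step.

Step 1: Protonation of the alkene by H3O⁺: the π bond acts as the nucleophile and picks up H⁺, giving the more stable (Markovnikov) secondary carbocation. H2O is released.
(No 1,2-shift: no single shift to an adjacent carbon would give a more stable cation.)
Step 2: A lone pair on the oxygen of H2O attacks the carbocation, forming a C–O bond and an oxonium ion (a protonated alcohol).
Step 3: H2O removes a proton from the oxonium oxygen, regenerating H3O⁺ and giving the neutral alcohol.
Total: 3 elementary steps.

3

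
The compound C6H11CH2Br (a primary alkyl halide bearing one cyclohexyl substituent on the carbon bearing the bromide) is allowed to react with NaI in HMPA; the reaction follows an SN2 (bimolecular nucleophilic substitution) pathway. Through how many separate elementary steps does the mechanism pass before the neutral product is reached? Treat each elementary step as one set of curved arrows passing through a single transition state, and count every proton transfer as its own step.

Step 1: I⁻ attacks the back face of the α-carbon while Br⁻ departs with the C–Br bonding pair — a single concerted displacement through a pentacoordinate transition state.
Total: 1 elementary step.

1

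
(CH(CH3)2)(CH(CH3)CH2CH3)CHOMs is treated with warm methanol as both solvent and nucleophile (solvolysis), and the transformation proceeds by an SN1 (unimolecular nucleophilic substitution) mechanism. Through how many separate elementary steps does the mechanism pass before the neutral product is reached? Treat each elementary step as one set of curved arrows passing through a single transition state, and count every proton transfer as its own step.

4

Step 1: Unassisted departure of MsO⁻ (taking the C–O bonding pair) generates a secondary carbocation.
Step 2: A hydride (H with its bonding pair) migrates from the adjacent sec-butyl carbon to the cationic centre — a 1,2-hydride shift — upgrading the secondary cation to a tertiary one.
Step 3: Nucleophilic capture: the oxygen of CH3OH bonds to the cationic carbon, producing an oxonium-ion intermediate.
Step 4: Proton transfer from the O–H of the oxonium ion to a solvent molecule delivers the neutral ether.
Total: 4 elementary steps.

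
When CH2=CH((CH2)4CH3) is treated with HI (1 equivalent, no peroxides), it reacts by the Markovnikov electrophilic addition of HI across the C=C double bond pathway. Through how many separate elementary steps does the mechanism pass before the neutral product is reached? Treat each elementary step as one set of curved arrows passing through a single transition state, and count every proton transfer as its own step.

Step 1: The π electrons of the C=C bond attack a proton of HI; Markovnikov addition places the new C–H on the less-substituted alkene carbon, so the positive charge ends up on the more-substituted carbon — a secondary carbocation. The H–I bond breaks heterolytically, releasing I⁻.
(No 1,2-shift: no single shift to an adjacent carbon would give a more stable cation.)
Step 2: I⁻ captures the cation: a lone pair on I⁻ fills the empty p orbital, producing the alkyl halide product.
Total: 2 elementary steps.

2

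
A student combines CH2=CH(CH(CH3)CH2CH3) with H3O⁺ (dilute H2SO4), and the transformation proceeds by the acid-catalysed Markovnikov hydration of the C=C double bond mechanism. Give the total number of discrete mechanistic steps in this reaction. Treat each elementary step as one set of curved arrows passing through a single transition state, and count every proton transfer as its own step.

Step 1: Electrophilic addition begins with the π(C=C) electrons forming a bond to the proton of H3O⁺. Following Markovnikov's rule, the resulting cation is secondary. H2O is released.
Step 2: A hydride (H with its bonding pair) migrates from the adjacent sec-butyl carbon to the cationic centre — a 1,2-hydride shift — upgrading the secondary cation to a tertiary one.
Step 3: A lone pair on the oxygen of H2O attacks the carbocation, forming a C–O bond and an oxonium ion (a protonated alcohol).
Step 4: Deprotonation of the oxonium ion by a water molecule delivers the neutral alcohol and regenerates the acid catalyst.
Total: 4 elementary steps.

4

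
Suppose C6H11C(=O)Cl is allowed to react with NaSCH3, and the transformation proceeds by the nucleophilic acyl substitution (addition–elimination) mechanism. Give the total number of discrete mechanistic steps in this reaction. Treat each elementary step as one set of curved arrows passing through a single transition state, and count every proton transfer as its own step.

Step 1: A lone pair on the S of CH3S⁻ attacks the electrophilic acyl carbon; the π(C=O) electrons move onto oxygen, giving a tetrahedral intermediate.
Step 2: An oxygen lone pair re-forms the C=O π bond as the C–Cl σ-bond breaks; Cl⁻ is expelled.
Total: 2 elementary steps.

2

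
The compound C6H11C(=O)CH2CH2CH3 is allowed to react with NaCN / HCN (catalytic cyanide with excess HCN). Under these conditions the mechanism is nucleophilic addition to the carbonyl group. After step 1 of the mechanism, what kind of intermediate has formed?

Step 1: A lone pair / filled orbital on CN⁻ attacks the electrophilic carbonyl carbon; the π(C=O) electrons shift onto oxygen, producing a tetrahedral alkoxide intermediate.
After step 1 the species present is a tetrahedral alkoxide intermediate.

tetrahedral alkoxide intermediate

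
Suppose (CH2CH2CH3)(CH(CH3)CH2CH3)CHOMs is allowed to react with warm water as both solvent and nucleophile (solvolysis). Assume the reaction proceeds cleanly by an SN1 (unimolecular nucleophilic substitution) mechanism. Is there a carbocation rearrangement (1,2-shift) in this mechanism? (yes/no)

The first-formed carbocation is secondary.
The adjacent sec-butyl carbon already bears 2 other carbon substituents and has a hydrogen to migrate; after a 1,2-hydride shift from that carbon the positive charge sits on a tertiary centre.
Tertiary is more stable than secondary, so the shift occurs.

yes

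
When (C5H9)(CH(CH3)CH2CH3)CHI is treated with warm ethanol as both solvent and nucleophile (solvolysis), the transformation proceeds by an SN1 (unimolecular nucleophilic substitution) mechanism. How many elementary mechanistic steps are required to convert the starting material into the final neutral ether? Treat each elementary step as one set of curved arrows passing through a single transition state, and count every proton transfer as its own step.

4

Step 1: The C–I bond breaks with both electrons going to the iodide; I⁻ leaves and a secondary carbocation remains.
Step 2: Carbocation rearrangement: a 1,2-hydride shift from the adjacent sec-butyl carbon converts the initially-formed secondary cation into the more stable tertiary cation.
Step 3: Nucleophilic capture: the oxygen of CH3CH2OH bonds to the cationic carbon, producing an oxonium-ion intermediate.
Step 4: A second solvent molecule removes the proton on oxygen, giving the neutral ether product.
Total: 4 elementary steps.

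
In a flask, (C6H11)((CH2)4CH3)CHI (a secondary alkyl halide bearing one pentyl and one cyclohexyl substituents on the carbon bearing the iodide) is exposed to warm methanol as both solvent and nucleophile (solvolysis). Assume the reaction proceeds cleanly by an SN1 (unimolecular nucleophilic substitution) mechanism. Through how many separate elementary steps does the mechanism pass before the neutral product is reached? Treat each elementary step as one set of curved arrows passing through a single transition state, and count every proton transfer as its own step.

Step 1: Rate-determining heterolysis of the C–I bond gives I⁻ and a secondary carbocation.
Step 2: A 1,2-hydride shift from the adjacent cyclohexyl carbon moves the positive charge from the secondary centre to an adjacent carbon, generating a more stable tertiary carbocation.
Step 3: CH3OH donates an oxygen lone pair into the empty p orbital of the cation, giving a protonated ether (an oxonium ion).
Step 4: A second solvent molecule removes the proton on oxygen, giving the neutral ether product.
Total: 4 elementary steps.

4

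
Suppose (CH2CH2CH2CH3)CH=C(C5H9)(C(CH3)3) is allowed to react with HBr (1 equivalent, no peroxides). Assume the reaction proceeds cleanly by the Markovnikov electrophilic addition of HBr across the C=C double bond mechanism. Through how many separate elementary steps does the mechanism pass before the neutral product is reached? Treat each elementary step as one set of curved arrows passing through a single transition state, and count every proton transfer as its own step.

Step 1: The π electrons of the C=C bond attack a proton of HBr; Markovnikov addition places the new C–H on the less-substituted alkene carbon, so the positive charge ends up on the more-substituted carbon — a tertiary carbocation. The H–Br bond breaks heterolytically, releasing Br⁻.
(No 1,2-shift: no single shift to an adjacent carbon would give a more stable cation.)
Step 2: Nucleophilic attack by Br⁻ on the carbocation completes the addition, giving R–Br.
Total: 2 elementary steps.

2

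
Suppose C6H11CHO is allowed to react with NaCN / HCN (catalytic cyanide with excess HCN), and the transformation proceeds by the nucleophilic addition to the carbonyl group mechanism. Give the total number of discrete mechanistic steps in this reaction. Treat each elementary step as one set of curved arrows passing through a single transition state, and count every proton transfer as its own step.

2

Step 1: A lone pair / filled orbital on CN⁻ attacks the electrophilic carbonyl carbon; the π(C=O) electrons shift onto oxygen, producing a tetrahedral alkoxide intermediate.
Step 2: Proton transfer from HCN to the alkoxide furnishes a cyanohydrin (and releases another CN⁻ to continue the reaction).
Total: 2 elementary steps.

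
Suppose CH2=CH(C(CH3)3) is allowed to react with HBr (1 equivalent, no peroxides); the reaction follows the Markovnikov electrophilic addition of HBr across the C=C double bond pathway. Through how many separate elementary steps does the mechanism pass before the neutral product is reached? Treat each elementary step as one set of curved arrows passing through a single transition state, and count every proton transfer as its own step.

3

Step 1: The π electrons of the C=C bond attack a proton of HBr; Markovnikov addition places the new C–H on the less-substituted alkene carbon, so the positive charge ends up on the more-substituted carbon — a secondary carbocation. The H–Br bond breaks heterolytically, releasing Br⁻.
Step 2: A methyl group with its bonding pair migrates from the adjacent tert-butyl carbon to the cationic centre — a 1,2-methyl shift — upgrading the secondary cation to a tertiary one.
Step 3: Br⁻ captures the cation: a lone pair on Br⁻ fills the empty p orbital, producing the alkyl halide product.
Total: 3 elementary steps.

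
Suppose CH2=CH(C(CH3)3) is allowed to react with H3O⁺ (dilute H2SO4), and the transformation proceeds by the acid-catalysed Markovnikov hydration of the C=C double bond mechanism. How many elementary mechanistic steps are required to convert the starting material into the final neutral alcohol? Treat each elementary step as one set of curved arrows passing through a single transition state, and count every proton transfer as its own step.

Step 1: The π electrons of the C=C bond attack a proton of H3O⁺; Markovnikov addition places the new C–H on the less-substituted alkene carbon, so the positive charge ends up on the more-substituted carbon — a secondary carbocation. H2O is released.
Step 2: Carbocation rearrangement: a 1,2-methyl shift from the adjacent tert-butyl carbon converts the initially-formed secondary cation into the more stable tertiary cation.
Step 3: A lone pair on the oxygen of H2O attacks the carbocation, forming a C–O bond and an oxonium ion (a protonated alcohol).
Step 4: Deprotonation of the oxonium ion by a water molecule delivers the neutral alcohol and regenerates the acid catalyst.
Total: 4 elementary steps.

4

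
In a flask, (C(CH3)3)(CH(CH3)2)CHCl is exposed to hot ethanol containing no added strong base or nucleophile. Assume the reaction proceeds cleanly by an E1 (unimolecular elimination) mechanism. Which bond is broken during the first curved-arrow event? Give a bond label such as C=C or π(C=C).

C–Cl

Step 1: Rate-determining heterolysis of the C–Cl bond gives Cl⁻ and a secondary carbocation.
The bond broken in this step is the C–Cl bond.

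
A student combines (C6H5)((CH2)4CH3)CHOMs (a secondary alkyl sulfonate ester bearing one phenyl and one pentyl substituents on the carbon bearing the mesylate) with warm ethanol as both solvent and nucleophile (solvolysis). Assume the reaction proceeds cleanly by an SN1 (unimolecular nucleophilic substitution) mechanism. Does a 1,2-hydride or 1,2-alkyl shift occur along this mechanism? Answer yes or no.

The first-formed carbocation is secondary.
No single 1,2-shift to an adjacent carbon would produce a more-substituted cation than the one already present, so no rearrangement occurs.

no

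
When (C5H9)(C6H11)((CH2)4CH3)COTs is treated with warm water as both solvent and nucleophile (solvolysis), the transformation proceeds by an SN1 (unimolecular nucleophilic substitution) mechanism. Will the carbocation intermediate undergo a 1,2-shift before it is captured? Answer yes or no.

The first-formed carbocation is tertiary.
No single 1,2-shift to an adjacent carbon would produce a more-substituted cation than the one already present, so no rearrangement occurs.

no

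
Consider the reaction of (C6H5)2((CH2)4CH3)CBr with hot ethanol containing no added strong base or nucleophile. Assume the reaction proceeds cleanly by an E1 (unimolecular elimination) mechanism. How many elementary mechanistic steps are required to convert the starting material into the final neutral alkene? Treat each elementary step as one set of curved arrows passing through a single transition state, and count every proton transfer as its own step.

2

Step 1: Ionisation: the C–Br σ-bond cleaves heterolytically; both bonding electrons depart with Br⁻, leaving a tertiary carbocation at the α-carbon.
(No 1,2-shift: no single shift to an adjacent carbon would give a more stable cation.)
Step 2: A weak base (an ethanol molecule from the solvent) removes a proton from a carbon adjacent to the cationic centre; the electrons of that C–H bond become the new π(C=C) bond, giving the alkene.
Total: 2 elementary steps.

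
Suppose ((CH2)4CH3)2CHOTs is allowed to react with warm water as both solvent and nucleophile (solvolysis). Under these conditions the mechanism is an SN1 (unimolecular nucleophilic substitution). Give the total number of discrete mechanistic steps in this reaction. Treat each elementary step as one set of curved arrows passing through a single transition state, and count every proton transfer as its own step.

Step 1: The C–O bond breaks with both electrons going to the tosylate; TsO⁻ leaves and a secondary carbocation remains.
(No 1,2-shift: no single shift to an adjacent carbon would give a more stable cation.)
Step 2: H2O donates an oxygen lone pair into the empty p orbital of the cation, giving a protonated alcohol (an oxonium ion).
Step 3: A second solvent molecule removes the proton on oxygen, giving the neutral alcohol product.
Total: 3 elementary steps.

3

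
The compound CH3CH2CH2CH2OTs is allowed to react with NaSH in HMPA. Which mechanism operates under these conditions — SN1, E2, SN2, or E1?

Conditions: a primary substrate with a strong nucleophile in the polar aprotic solvent HMPA.
These conditions are the textbook signature of the SN2 pathway.
An unhindered substrate with a strong nucleophile in a polar aprotic solvent favours one-step backside displacement.

SN2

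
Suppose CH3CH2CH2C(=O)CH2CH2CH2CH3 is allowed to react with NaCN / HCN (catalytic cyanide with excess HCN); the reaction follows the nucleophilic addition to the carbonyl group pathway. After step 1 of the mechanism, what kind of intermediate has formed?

Step 1: A lone pair / filled orbital on CN⁻ attacks the electrophilic carbonyl carbon; the π(C=O) electrons shift onto oxygen, producing a tetrahedral alkoxide intermediate.
After step 1 the species present is a tetrahedral alkoxide intermediate.

tetrahedral alkoxide intermediate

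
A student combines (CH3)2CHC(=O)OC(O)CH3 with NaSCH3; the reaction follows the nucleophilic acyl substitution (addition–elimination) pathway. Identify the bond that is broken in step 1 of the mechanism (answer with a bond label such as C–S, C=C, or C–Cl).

Step 1: Nucleophilic addition of CH3S⁻ to the acyl carbon breaks the π(C=O) bond and yields a tetrahedral, anionic intermediate.
The bond broken in this step is the π(C=O) bond.

π(C=O)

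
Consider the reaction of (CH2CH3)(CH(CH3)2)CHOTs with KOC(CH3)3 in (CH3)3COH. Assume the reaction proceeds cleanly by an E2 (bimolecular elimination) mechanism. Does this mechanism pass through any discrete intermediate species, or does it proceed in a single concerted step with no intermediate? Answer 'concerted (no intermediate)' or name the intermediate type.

Concerted anti-periplanar elimination: (CH3)3CO⁻ abstracts a β-H while TsO⁻ leaves, and the C–H electrons become the new C=C π bond — all in a single transition state.
All bond changes occur in one transition state; no discrete intermediate is formed.

concerted (no intermediate)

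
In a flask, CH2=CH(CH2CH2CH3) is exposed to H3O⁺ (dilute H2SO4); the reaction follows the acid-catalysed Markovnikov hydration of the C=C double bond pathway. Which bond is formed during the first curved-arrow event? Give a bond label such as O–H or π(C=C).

C–H

Step 1: The π electrons of the C=C bond attack a proton of H3O⁺; Markovnikov addition places the new C–H on the less-substituted alkene carbon, so the positive charge ends up on the more-substituted carbon — a secondary carbocation. H2O is released.
The bond formed in this step is the C–H bond.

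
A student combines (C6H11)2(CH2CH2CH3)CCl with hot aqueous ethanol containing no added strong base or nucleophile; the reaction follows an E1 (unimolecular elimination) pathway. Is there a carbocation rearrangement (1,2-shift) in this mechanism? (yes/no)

no

The first-formed carbocation is tertiary.
No single 1,2-shift to an adjacent carbon would produce a more-substituted cation than the one already present, so no rearrangement occurs.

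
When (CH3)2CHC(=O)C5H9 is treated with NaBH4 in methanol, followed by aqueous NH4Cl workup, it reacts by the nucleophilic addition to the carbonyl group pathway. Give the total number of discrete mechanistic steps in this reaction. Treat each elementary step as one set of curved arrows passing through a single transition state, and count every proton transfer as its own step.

Step 1: H⁻ (delivered from BH4⁻) attacks the sp² carbonyl carbon; the C=O π bond breaks and the electrons end up as a lone pair on the alkoxide oxygen of the tetrahedral intermediate.
Step 2: The alkoxide picks up a proton during aqueous NH4Cl workup to yield an alcohol.
Total: 2 elementary steps.

2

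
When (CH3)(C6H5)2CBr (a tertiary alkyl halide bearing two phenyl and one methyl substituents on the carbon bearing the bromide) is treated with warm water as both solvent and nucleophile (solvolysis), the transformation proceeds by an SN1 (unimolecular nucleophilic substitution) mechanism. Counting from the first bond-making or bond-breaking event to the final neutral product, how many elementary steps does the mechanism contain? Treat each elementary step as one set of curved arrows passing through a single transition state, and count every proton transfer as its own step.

Step 1: Ionisation: the C–Br σ-bond cleaves heterolytically; both bonding electrons depart with Br⁻, leaving a tertiary carbocation at the α-carbon.
(No 1,2-shift: no single shift to an adjacent carbon would give a more stable cation.)
Step 2: Nucleophilic capture: the oxygen of H2O bonds to the cationic carbon, producing an oxonium-ion intermediate.
Step 3: Deprotonation of the oxonium oxygen by solvent water yields the neutral alcohol.
Total: 3 elementary steps.

3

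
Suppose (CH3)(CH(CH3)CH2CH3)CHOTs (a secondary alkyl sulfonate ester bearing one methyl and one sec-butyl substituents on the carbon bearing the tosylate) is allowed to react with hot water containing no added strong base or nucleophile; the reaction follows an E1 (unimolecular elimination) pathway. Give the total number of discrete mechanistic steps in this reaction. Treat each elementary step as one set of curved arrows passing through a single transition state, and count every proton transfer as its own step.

Step 1: Rate-determining heterolysis of the C–O bond gives TsO⁻ and a secondary carbocation.
Step 2: A 1,2-hydride shift from the adjacent sec-butyl carbon moves the positive charge from the secondary centre to an adjacent carbon, generating a more stable tertiary carbocation.
Step 3: A water molecule (solvent) deprotonates a β-carbon; as the C–H bond breaks, those electrons form the new alkene π bond.
Total: 3 elementary steps.

3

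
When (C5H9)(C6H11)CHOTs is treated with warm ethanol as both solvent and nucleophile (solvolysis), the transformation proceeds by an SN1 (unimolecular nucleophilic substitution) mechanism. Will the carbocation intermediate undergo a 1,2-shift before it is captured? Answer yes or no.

yes

The first-formed carbocation is secondary.
The adjacent cyclohexyl carbon already bears 2 other carbon substituents and has a hydrogen to migrate; after a 1,2-hydride shift from that carbon the positive charge sits on a tertiary centre.
Tertiary is more stable than secondary, so the shift occurs.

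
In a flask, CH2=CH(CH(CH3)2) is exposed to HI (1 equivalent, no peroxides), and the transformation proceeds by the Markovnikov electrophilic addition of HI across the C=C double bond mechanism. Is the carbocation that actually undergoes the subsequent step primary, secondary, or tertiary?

tertiary

Step 1: The π electrons of the C=C bond attack a proton of HI; Markovnikov addition places the new C–H on the less-substituted alkene carbon, so the positive charge ends up on the more-substituted carbon — a secondary carbocation. The H–I bond breaks heterolytically, releasing I⁻.
Step 2: A hydride (H with its bonding pair) migrates from the adjacent isopropyl carbon to the cationic centre — a 1,2-hydride shift — upgrading the secondary cation to a tertiary one.
The cation rearranges from secondary to tertiary via a 1,2-hydride shift from the adjacent isopropyl carbon; the tertiary cation is what reacts next.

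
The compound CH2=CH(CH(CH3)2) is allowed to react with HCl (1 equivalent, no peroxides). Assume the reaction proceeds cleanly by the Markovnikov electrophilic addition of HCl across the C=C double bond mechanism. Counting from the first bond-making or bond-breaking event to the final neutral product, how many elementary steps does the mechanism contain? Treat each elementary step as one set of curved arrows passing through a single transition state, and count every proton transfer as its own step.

3

Step 1: The π electrons of the C=C bond attack a proton of HCl; Markovnikov addition places the new C–H on the less-substituted alkene carbon, so the positive charge ends up on the more-substituted carbon — a secondary carbocation. The H–Cl bond breaks heterolytically, releasing Cl⁻.
Step 2: A 1,2-hydride shift from the adjacent isopropyl carbon moves the positive charge from the secondary centre to an adjacent carbon, generating a more stable tertiary carbocation.
Step 3: The Cl⁻ anion donates a lone pair to the carbocation, forming the new C–Cl σ-bond and giving the neutral alkyl halide.
Total: 3 elementary steps.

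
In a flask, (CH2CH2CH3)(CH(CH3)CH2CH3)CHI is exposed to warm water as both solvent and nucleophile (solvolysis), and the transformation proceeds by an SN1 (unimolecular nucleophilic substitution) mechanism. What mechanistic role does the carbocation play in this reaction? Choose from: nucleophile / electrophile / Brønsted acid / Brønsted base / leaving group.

Step 3: A lone pair on the oxygen of H2O attacks the carbocation, forming a new C–O σ-bond and an oxonium ion.
The carbocation accepts an electron pair into an empty or π* orbital — it is the electrophile.

electrophile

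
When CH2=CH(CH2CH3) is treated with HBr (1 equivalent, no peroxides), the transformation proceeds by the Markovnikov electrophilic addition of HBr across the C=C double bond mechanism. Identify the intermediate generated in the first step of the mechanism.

secondary carbocation

Step 1: Protonation of the alkene by HBr: the π bond acts as the nucleophile and picks up H⁺, giving the more stable (Markovnikov) secondary carbocation. The H–Br bond breaks heterolytically, releasing Br⁻.
After step 1 the species present is a secondary carbocation.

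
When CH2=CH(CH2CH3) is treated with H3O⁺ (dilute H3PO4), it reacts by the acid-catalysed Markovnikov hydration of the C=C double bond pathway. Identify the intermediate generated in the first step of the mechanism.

Step 1: The π electrons of the C=C bond attack a proton of H3O⁺; Markovnikov addition places the new C–H on the less-substituted alkene carbon, so the positive charge ends up on the more-substituted carbon — a secondary carbocation. H2O is released.
After step 1 the species present is a secondary carbocation.

secondary carbocation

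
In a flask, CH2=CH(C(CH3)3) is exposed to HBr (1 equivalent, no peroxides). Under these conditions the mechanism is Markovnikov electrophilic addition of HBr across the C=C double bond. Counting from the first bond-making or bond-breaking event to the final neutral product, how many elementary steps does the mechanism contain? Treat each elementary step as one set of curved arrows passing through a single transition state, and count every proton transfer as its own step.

3

Step 1: The π electrons of the C=C bond attack a proton of HBr; Markovnikov addition places the new C–H on the less-substituted alkene carbon, so the positive charge ends up on the more-substituted carbon — a secondary carbocation. The H–Br bond breaks heterolytically, releasing Br⁻.
Step 2: A 1,2-methyl shift from the adjacent tert-butyl carbon moves the positive charge from the secondary centre to an adjacent carbon, generating a more stable tertiary carbocation.
Step 3: Br⁻ captures the cation: a lone pair on Br⁻ fills the empty p orbital, producing the alkyl halide product.
Total: 3 elementary steps.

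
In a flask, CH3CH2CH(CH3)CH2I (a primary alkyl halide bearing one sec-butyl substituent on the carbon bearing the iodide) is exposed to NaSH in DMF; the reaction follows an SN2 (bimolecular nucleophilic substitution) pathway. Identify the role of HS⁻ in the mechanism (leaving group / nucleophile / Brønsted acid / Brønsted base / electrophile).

nucleophile

Step 1: HS⁻ attacks the back face of the α-carbon while I⁻ departs with the C–I bonding pair — a single concerted displacement through a pentacoordinate transition state.
HS⁻ donates an electron pair to form a new σ-bond to carbon — it is the nucleophile.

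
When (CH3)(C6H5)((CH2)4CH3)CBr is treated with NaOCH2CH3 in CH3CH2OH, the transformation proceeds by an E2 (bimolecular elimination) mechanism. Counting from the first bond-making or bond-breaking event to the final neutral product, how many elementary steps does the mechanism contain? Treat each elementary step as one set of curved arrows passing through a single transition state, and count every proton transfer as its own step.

1

Step 1: Concerted anti-periplanar elimination: CH3CH2O⁻ abstracts a β-H while Br⁻ leaves, and the C–H electrons become the new C=C π bond — all in a single transition state.
Total: 1 elementary step.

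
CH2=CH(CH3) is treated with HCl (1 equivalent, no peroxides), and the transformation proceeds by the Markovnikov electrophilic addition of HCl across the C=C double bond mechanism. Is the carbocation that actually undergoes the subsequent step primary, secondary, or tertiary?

secondary

Step 1: The π electrons of the C=C bond attack a proton of HCl; Markovnikov addition places the new C–H on the less-substituted alkene carbon, so the positive charge ends up on the more-substituted carbon — a secondary carbocation. The H–Cl bond breaks heterolytically, releasing Cl⁻.
No single 1,2-shift to an adjacent carbon would give a more-substituted cation, so no rearrangement occurs.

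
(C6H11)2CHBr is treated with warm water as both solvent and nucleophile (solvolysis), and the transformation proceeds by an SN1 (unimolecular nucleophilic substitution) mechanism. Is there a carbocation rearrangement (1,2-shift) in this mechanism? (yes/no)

yes

The first-formed carbocation is secondary.
The adjacent cyclohexyl carbon already bears 2 other carbon substituents and has a hydrogen to migrate; after a 1,2-hydride shift from that carbon the positive charge sits on a tertiary centre.
Tertiary is more stable than secondary, so the shift occurs.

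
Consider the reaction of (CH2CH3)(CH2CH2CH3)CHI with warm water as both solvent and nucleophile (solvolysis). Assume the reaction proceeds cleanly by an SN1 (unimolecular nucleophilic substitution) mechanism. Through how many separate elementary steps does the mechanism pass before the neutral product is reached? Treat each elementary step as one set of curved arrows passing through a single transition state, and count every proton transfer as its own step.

3

Step 1: Rate-determining heterolysis of the C–I bond gives I⁻ and a secondary carbocation.
(No 1,2-shift: no single shift to an adjacent carbon would give a more stable cation.)
Step 2: H2O donates an oxygen lone pair into the empty p orbital of the cation, giving a protonated alcohol (an oxonium ion).
Step 3: Deprotonation of the oxonium oxygen by solvent water yields the neutral alcohol.
Total: 3 elementary steps.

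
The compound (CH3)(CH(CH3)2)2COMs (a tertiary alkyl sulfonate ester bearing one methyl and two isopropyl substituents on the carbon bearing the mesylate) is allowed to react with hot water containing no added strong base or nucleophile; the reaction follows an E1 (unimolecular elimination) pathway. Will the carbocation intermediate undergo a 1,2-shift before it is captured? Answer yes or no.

The first-formed carbocation is tertiary.
No single 1,2-shift to an adjacent carbon would produce a more-substituted cation than the one already present, so no rearrangement occurs.

no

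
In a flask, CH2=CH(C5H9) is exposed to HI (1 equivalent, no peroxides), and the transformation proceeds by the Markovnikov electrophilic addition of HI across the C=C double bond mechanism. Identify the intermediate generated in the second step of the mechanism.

Step 1: Electrophilic addition begins with the π(C=C) electrons forming a bond to the proton of HI. Following Markovnikov's rule, the resulting cation is secondary. The H–I bond breaks heterolytically, releasing I⁻.
Step 2: A hydride (H with its bonding pair) migrates from the adjacent cyclopentyl carbon to the cationic centre — a 1,2-hydride shift — upgrading the secondary cation to a tertiary one.
After step 2 the species present is a tertiary carbocation.

tertiary carbocation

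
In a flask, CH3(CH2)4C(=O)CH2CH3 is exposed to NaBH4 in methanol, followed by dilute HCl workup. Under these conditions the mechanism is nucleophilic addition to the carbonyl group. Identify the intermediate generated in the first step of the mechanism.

Step 1: H⁻ (delivered from BH4⁻) attacks the sp² carbonyl carbon; the C=O π bond breaks and the electrons end up as a lone pair on the alkoxide oxygen of the tetrahedral intermediate.
After step 1 the species present is a tetrahedral alkoxide intermediate.

tetrahedral alkoxide intermediate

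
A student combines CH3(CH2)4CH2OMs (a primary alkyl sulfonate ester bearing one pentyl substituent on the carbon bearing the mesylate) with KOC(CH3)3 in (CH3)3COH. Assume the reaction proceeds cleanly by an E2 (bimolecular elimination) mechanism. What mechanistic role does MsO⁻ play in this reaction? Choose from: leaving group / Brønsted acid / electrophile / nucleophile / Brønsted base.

leaving group

Step 1: Concerted anti-periplanar elimination: (CH3)3CO⁻ abstracts a β-H while MsO⁻ leaves, and the C–H electrons become the new C=C π bond — all in a single transition state.
MsO⁻ departs with both electrons of the breaking σ-bond — that is the definition of a leaving group.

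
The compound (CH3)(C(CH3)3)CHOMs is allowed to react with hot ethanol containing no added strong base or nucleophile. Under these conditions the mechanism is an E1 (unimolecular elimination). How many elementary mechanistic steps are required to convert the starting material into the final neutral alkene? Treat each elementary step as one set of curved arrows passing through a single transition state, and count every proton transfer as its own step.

3

Step 1: The C–O bond breaks with both electrons going to the mesylate; MsO⁻ leaves and a secondary carbocation remains.
Step 2: A methyl group with its bonding pair migrates from the adjacent tert-butyl carbon to the cationic centre — a 1,2-methyl shift — upgrading the secondary cation to a tertiary one.
Step 3: A weak base (an ethanol molecule from the solvent) removes a proton from a carbon adjacent to the cationic centre; the electrons of that C–H bond become the new π(C=C) bond, giving the alkene.
Total: 3 elementary steps.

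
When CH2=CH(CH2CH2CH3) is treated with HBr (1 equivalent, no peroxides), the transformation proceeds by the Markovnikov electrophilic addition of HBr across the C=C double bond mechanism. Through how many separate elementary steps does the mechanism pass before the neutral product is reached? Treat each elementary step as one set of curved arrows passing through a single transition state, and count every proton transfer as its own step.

2

Step 1: The π electrons of the C=C bond attack a proton of HBr; Markovnikov addition places the new C–H on the less-substituted alkene carbon, so the positive charge ends up on the more-substituted carbon — a secondary carbocation. The H–Br bond breaks heterolytically, releasing Br⁻.
(No 1,2-shift: no single shift to an adjacent carbon would give a more stable cation.)
Step 2: The Br⁻ anion donates a lone pair to the carbocation, forming the new C–Br σ-bond and giving the neutral alkyl halide.
Total: 2 elementary steps.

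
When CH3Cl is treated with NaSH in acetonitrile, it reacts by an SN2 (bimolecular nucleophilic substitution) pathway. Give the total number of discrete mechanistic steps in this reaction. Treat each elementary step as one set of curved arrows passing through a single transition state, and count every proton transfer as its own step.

Step 1: Backside attack by HS⁻ on the carbon bearing the chloride: the new C–S bond forms as the C–Cl bond breaks, with Walden inversion at carbon.
Total: 1 elementary step.

1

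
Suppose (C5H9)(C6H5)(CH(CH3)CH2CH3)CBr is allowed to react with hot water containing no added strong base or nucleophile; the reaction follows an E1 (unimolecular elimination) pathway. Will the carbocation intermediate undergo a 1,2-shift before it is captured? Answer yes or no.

no

The first-formed carbocation is tertiary.
No single 1,2-shift to an adjacent carbon would produce a more-substituted cation than the one already present, so no rearrangement occurs.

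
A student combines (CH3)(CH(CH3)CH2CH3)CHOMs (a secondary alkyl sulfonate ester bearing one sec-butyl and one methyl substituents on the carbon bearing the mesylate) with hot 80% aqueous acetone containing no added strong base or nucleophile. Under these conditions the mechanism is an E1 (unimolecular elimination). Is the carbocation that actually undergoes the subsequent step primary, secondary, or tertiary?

Step 1: Rate-determining heterolysis of the C–O bond gives MsO⁻ and a secondary carbocation.
Step 2: A 1,2-hydride shift from the adjacent sec-butyl carbon moves the positive charge from the secondary centre to an adjacent carbon, generating a more stable tertiary carbocation.
The cation rearranges from secondary to tertiary via a 1,2-hydride shift from the adjacent sec-butyl carbon; the tertiary cation is what reacts next.

tertiary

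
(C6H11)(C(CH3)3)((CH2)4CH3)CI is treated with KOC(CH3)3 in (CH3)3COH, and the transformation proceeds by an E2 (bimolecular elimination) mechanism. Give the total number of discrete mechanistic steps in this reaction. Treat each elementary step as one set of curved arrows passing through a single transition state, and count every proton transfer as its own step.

Step 1: The strong base (CH3)3CO⁻ removes a β-hydrogen; in the same concerted event the electrons of the breaking C–H bond form the new π(C=C) bond and the C–I σ-bond breaks, expelling I⁻. Anti-periplanar geometry; one transition state.
Total: 1 elementary step.

1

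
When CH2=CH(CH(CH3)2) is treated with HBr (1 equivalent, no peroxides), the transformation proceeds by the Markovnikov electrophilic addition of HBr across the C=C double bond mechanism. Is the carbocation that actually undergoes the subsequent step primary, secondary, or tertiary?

tertiary

Step 1: Protonation of the alkene by HBr: the π bond acts as the nucleophile and picks up H⁺, giving the more stable (Markovnikov) secondary carbocation. The H–Br bond breaks heterolytically, releasing Br⁻.
Step 2: A 1,2-hydride shift from the adjacent isopropyl carbon moves the positive charge from the secondary centre to an adjacent carbon, generating a more stable tertiary carbocation.
The cation rearranges from secondary to tertiary via a 1,2-hydride shift from the adjacent isopropyl carbon; the tertiary cation is what reacts next.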